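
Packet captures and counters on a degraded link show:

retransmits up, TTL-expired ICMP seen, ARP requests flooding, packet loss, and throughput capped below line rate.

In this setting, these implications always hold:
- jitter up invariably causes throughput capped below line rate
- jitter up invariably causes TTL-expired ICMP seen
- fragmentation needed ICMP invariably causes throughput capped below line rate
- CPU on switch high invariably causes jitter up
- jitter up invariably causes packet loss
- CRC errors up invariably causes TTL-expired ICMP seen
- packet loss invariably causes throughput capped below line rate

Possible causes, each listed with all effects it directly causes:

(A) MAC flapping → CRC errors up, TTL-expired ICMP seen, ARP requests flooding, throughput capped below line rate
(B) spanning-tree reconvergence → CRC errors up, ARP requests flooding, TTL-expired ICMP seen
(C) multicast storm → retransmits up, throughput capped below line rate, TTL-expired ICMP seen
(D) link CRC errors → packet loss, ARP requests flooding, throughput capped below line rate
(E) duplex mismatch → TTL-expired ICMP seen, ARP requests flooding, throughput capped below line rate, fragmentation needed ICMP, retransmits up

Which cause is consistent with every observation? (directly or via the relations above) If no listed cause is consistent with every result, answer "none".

none

Testing each hypothesis:
(A) MAC flapping — retransmits up NO; TTL-expired ICMP seen yes; ARP requests flooding yes; packet loss NO; throughput capped below line rate yes
(B) spanning-tree reconvergence — does not account for retransmits up, packet loss, throughput capped below line rate
(C) multicast storm — does not account for ARP requests flooding, packet loss
(D) link CRC errors — retransmits up NO; TTL-expired ICMP seen NO; ARP requests flooding yes; packet loss yes; throughput capped below line rate yes
(E) duplex mismatch — retransmits up yes; TTL-expired ICMP seen yes; ARP requests flooding yes; packet loss NO; throughput capped below line rate yes
No candidate is consistent with all observations.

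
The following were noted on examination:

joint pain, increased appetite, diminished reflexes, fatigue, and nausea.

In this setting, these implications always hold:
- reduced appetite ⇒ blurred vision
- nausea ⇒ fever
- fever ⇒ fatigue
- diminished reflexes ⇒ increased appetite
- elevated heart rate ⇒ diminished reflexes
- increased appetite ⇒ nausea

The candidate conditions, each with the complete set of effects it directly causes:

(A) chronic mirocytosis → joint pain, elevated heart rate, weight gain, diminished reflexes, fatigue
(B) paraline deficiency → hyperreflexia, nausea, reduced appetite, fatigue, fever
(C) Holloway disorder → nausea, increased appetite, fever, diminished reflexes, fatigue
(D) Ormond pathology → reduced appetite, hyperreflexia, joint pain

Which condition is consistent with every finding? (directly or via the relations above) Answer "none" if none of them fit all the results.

A

Per-candidate check:
(A) chronic mirocytosis — joint pain ✓; increased appetite ✓ (through diminished reflexes → increased appetite); diminished reflexes ✓; fatigue ✓; nausea ✓ (through diminished reflexes → increased appetite → nausea)
(B) paraline deficiency — joint pain ✗; increased appetite ✗; diminished reflexes ✗; fatigue ✓; nausea ✓
(C) Holloway disorder — joint pain ✗; increased appetite ✓; diminished reflexes ✓; fatigue ✓; nausea ✓
(D) Ormond pathology — joint pain ✓; increased appetite ✗; diminished reflexes ✗; fatigue ✗; nausea ✗
Only (A) is consistent with every observation.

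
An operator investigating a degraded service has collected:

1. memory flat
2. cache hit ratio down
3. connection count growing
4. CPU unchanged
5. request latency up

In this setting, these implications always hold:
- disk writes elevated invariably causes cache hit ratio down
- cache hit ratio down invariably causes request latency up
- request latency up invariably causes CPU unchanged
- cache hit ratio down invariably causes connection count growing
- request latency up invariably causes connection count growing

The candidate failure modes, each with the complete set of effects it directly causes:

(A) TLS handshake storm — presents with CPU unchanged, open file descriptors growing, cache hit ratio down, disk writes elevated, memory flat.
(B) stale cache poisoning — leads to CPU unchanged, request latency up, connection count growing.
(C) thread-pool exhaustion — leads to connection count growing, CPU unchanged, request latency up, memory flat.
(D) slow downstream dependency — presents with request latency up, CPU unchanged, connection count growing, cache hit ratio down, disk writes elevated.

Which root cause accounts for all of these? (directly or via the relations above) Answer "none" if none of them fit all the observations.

For each candidate, compare predicted effects to what was observed:
(A) TLS handshake storm — memory flat yes; cache hit ratio down yes; connection count growing yes (through cache hit ratio down → connection count growing); CPU unchanged yes; request latency up yes (through cache hit ratio down → request latency up)
(B) stale cache poisoning — memory flat NO; cache hit ratio down NO; connection count growing yes; CPU unchanged yes; request latency up yes
(C) thread-pool exhaustion — memory flat yes; cache hit ratio down NO; connection count growing yes; CPU unchanged yes; request latency up yes
(D) slow downstream dependency — memory flat NO; cache hit ratio down yes; connection count growing yes; CPU unchanged yes; request latency up yes
Only (A) is consistent with every observation.

A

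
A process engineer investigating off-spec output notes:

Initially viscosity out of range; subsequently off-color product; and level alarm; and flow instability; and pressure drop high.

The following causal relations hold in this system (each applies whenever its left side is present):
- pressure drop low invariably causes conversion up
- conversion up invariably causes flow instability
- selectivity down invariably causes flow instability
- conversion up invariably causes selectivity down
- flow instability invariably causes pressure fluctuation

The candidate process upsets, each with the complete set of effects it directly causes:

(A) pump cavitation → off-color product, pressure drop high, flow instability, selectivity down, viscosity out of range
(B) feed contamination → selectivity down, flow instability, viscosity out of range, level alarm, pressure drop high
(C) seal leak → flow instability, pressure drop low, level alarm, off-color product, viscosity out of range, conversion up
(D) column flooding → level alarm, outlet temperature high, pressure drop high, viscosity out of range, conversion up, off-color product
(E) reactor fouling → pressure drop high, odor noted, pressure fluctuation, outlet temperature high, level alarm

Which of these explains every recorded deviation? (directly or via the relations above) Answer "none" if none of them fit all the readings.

Checking each candidate against the observations:
(A) pump cavitation — does not account for level alarm
(B) feed contamination — does not account for off-color product
(C) seal leak — viscosity out of range match; off-color product match; level alarm match; flow instability match; pressure drop high miss
(D) column flooding — accounts for every observation (flow instability by conversion up → flow instability)
(E) reactor fouling — viscosity out of range miss; off-color product miss; level alarm match; flow instability miss; pressure drop high match
Only (D) is consistent with every observation.

D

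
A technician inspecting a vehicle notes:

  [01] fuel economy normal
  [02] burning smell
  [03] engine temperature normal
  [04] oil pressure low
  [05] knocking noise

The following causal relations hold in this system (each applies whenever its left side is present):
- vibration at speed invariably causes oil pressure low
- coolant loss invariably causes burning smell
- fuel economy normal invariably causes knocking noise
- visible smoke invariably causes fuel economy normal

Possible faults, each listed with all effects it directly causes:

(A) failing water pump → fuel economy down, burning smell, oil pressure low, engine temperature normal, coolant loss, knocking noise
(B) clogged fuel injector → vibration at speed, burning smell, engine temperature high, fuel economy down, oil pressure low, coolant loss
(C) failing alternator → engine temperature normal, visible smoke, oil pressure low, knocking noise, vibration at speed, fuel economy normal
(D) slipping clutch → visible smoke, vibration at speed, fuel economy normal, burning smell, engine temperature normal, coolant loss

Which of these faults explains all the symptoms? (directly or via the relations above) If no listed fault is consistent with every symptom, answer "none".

For each candidate, compare predicted effects to what was observed:
(A) failing water pump — fuel economy normal NO; burning smell yes; engine temperature normal yes; oil pressure low yes; knocking noise yes
(B) clogged fuel injector — fuel economy normal NO; burning smell yes; engine temperature normal NO; oil pressure low yes; knocking noise NO
(C) failing alternator — does not account for burning smell
(D) slipping clutch — fuel economy normal yes; burning smell yes; engine temperature normal yes; oil pressure low yes (via vibration at speed → oil pressure low); knocking noise yes (via fuel economy normal → knocking noise)
(D) is the only candidate with no mismatches.

D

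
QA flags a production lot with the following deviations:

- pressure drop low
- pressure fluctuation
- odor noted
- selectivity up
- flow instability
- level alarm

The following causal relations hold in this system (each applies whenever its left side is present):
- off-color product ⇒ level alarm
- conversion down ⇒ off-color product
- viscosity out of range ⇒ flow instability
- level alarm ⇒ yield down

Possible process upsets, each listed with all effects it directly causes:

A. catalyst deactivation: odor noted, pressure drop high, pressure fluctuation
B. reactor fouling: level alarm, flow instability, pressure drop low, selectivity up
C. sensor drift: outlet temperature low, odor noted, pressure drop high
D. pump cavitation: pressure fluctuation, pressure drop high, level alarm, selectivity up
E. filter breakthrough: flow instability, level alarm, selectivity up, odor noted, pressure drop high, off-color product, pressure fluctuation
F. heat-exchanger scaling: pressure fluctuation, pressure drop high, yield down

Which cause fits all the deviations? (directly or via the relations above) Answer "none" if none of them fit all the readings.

Per-candidate check:
(A) catalyst deactivation — fails on pressure drop low, selectivity up, flow instability, level alarm (predicts pressure drop high, not pressure drop low)
(B) reactor fouling — does not account for pressure fluctuation, odor noted
(C) sensor drift — fails on pressure drop low, pressure fluctuation, selectivity up, flow instability, level alarm (predicts pressure drop high, not pressure drop low)
(D) pump cavitation — fails on pressure drop low, odor noted, flow instability (predicts pressure drop high, not pressure drop low)
(E) filter breakthrough — fails on pressure drop low (predicts pressure drop high, not pressure drop low)
(F) heat-exchanger scaling — pressure drop low -; pressure fluctuation +; odor noted -; selectivity up -; flow instability -; level alarm -
None of the listed candidates fits everything.

none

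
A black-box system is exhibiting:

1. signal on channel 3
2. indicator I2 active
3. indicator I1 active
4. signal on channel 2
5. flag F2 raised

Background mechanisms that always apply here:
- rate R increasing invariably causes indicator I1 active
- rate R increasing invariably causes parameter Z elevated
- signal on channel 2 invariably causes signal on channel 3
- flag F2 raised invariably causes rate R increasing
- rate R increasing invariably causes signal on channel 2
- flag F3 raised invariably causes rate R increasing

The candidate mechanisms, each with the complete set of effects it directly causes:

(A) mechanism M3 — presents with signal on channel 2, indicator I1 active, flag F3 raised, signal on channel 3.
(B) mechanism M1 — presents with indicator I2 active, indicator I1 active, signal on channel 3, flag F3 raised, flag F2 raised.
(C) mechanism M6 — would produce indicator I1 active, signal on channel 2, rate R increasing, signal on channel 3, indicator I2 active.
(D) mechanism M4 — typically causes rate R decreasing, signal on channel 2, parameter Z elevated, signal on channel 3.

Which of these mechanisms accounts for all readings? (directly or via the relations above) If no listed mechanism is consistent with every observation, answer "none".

B

For each candidate, compare predicted effects to what was observed:
(A) mechanism M3 — signal on channel 3 +; indicator I2 active -; indicator I1 active +; signal on channel 2 +; flag F2 raised -
(B) mechanism M1 — signal on channel 3 +; indicator I2 active +; indicator I1 active +; signal on channel 2 + (through flag F3 raised → rate R increasing → signal on channel 2); flag F2 raised +
(C) mechanism M6 — does not account for flag F2 raised
(D) mechanism M4 — signal on channel 3 +; indicator I2 active -; indicator I1 active -; signal on channel 2 +; flag F2 raised -
(B) is the only candidate with no mismatches.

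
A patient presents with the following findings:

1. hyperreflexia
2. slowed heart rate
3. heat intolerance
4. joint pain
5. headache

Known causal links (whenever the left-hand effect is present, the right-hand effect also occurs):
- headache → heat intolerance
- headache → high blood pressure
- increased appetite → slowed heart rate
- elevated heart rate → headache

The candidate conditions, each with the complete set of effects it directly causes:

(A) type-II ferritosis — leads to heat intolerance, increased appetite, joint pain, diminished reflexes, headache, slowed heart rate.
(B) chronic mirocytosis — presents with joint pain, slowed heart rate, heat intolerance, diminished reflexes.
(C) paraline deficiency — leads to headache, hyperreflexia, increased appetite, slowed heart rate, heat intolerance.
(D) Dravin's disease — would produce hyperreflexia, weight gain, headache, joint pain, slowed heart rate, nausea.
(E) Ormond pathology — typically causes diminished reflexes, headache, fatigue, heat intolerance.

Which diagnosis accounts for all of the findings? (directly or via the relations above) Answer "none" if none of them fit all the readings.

D

For each candidate, compare predicted effects to what was observed:
(A) type-II ferritosis — hyperreflexia miss; slowed heart rate match; heat intolerance match; joint pain match; headache match
(B) chronic mirocytosis — hyperreflexia miss; slowed heart rate match; heat intolerance match; joint pain match; headache miss
(C) paraline deficiency — does not account for joint pain
(D) Dravin's disease — hyperreflexia match; slowed heart rate match; heat intolerance match (via headache → heat intolerance); joint pain match; headache match
(E) Ormond pathology — hyperreflexia miss; slowed heart rate miss; heat intolerance match; joint pain miss; headache match
(D) alone accounts for all the evidence.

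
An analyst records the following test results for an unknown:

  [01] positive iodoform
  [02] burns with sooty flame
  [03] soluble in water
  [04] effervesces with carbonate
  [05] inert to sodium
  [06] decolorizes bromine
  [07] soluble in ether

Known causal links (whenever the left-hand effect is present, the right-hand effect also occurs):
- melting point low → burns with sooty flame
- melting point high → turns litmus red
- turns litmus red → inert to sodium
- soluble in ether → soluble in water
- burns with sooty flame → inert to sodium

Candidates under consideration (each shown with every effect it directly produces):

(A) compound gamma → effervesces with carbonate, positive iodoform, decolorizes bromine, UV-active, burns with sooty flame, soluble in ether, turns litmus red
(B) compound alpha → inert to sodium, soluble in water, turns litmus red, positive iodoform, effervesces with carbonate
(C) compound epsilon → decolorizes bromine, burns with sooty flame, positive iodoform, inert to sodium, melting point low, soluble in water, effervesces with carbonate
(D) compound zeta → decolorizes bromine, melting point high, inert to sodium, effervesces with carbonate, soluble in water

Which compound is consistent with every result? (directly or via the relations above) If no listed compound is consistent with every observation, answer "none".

A

Testing each hypothesis:
(A) compound gamma — accounts for every observation (soluble in water via soluble in ether → soluble in water)
(B) compound alpha — does not account for burns with sooty flame, decolorizes bromine, soluble in ether
(C) compound epsilon — positive iodoform +; burns with sooty flame +; soluble in water +; effervesces with carbonate +; inert to sodium +; decolorizes bromine +; soluble in ether -
(D) compound zeta — positive iodoform -; burns with sooty flame -; soluble in water +; effervesces with carbonate +; inert to sodium +; decolorizes bromine +; soluble in ether -
Only (A) is consistent with every observation.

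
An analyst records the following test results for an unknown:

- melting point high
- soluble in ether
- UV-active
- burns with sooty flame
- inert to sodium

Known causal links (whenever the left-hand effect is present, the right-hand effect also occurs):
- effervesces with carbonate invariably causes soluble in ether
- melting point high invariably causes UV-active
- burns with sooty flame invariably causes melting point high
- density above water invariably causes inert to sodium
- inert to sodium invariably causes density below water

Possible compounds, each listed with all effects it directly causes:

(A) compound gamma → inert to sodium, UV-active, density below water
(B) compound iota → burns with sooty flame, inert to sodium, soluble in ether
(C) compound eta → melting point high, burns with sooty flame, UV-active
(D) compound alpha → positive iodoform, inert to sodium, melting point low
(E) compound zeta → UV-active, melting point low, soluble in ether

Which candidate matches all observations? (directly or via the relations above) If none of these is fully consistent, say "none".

B

For each candidate, compare predicted effects to what was observed:
(A) compound gamma — melting point high ✗; soluble in ether ✗; UV-active ✓; burns with sooty flame ✗; inert to sodium ✓
(B) compound iota — accounts for every observation (melting point high by burns with sooty flame → melting point high)
(C) compound eta — melting point high ✓; soluble in ether ✗; UV-active ✓; burns with sooty flame ✓; inert to sodium ✗
(D) compound alpha — melting point high ✗; soluble in ether ✗; UV-active ✗; burns with sooty flame ✗; inert to sodium ✓
(E) compound zeta — melting point high ✗; soluble in ether ✓; UV-active ✓; burns with sooty flame ✗; inert to sodium ✗
Only (B) is consistent with every observation.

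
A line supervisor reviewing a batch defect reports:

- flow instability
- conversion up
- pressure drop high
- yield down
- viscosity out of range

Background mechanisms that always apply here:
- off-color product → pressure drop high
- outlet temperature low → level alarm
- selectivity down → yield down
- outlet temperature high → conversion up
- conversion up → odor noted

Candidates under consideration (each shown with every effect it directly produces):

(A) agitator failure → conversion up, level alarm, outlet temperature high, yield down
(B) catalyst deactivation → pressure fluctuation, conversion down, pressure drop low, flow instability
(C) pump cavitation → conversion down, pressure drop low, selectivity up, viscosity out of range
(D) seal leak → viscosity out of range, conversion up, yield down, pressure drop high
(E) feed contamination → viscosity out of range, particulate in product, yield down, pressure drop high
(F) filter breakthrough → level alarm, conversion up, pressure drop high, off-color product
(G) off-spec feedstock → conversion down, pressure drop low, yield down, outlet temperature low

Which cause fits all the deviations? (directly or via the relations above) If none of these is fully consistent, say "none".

Testing each hypothesis:
(A) agitator failure — flow instability -; conversion up +; pressure drop high -; yield down +; viscosity out of range -
(B) catalyst deactivation — flow instability +; conversion up -; pressure drop high -; yield down -; viscosity out of range -
(C) pump cavitation — flow instability -; conversion up -; pressure drop high -; yield down -; viscosity out of range +
(D) seal leak — flow instability -; conversion up +; pressure drop high +; yield down +; viscosity out of range +
(E) feed contamination — flow instability -; conversion up -; pressure drop high +; yield down +; viscosity out of range +
(F) filter breakthrough — does not account for flow instability, yield down, viscosity out of range
(G) off-spec feedstock — fails on flow instability, conversion up, pressure drop high, viscosity out of range (predicts conversion down, not conversion up; predicts pressure drop low, not pressure drop high)
Every candidate fails on at least one observation.

none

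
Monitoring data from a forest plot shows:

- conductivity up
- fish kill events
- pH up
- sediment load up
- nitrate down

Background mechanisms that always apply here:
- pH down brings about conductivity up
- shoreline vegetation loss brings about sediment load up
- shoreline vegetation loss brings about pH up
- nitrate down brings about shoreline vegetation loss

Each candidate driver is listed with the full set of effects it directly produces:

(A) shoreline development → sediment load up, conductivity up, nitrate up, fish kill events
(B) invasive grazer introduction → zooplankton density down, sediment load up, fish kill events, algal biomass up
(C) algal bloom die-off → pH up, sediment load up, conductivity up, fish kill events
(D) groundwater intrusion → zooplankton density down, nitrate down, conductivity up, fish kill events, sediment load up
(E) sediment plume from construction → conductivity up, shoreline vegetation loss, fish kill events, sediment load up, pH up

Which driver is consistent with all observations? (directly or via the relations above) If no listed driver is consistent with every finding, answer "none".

D

For each candidate, compare predicted effects to what was observed:
(A) shoreline development — conductivity up +; fish kill events +; pH up -; sediment load up +; nitrate down -
(B) invasive grazer introduction — conductivity up -; fish kill events +; pH up -; sediment load up +; nitrate down -
(C) algal bloom die-off — conductivity up +; fish kill events +; pH up +; sediment load up +; nitrate down -
(D) groundwater intrusion — accounts for every observation (pH up through nitrate down → shoreline vegetation loss → pH up)
(E) sediment plume from construction — conductivity up +; fish kill events +; pH up +; sediment load up +; nitrate down -
(D) alone accounts for all the evidence.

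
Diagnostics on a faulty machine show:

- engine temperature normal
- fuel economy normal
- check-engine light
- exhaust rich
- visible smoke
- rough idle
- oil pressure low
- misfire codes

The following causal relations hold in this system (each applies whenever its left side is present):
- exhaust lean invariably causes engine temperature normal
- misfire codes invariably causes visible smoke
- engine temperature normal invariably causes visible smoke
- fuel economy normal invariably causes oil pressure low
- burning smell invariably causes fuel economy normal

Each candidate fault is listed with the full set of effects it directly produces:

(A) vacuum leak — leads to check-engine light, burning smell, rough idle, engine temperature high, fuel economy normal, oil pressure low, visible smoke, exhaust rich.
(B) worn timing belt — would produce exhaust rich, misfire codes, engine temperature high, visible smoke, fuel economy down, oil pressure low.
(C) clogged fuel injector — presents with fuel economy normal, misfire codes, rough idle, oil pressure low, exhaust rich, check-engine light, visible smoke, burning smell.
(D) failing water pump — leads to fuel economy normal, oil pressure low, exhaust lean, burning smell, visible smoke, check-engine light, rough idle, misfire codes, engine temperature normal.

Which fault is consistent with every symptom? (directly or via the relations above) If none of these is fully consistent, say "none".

none

Per-candidate check:
(A) vacuum leak — engine temperature normal -; fuel economy normal +; check-engine light +; exhaust rich +; visible smoke +; rough idle +; oil pressure low +; misfire codes -
(B) worn timing belt — fails on engine temperature normal, fuel economy normal, check-engine light, rough idle (predicts engine temperature high, not engine temperature normal; predicts fuel economy down, not fuel economy normal)
(C) clogged fuel injector — does not account for engine temperature normal
(D) failing water pump — engine temperature normal +; fuel economy normal +; check-engine light +; exhaust rich -; visible smoke +; rough idle +; oil pressure low +; misfire codes +
No candidate is consistent with all observations.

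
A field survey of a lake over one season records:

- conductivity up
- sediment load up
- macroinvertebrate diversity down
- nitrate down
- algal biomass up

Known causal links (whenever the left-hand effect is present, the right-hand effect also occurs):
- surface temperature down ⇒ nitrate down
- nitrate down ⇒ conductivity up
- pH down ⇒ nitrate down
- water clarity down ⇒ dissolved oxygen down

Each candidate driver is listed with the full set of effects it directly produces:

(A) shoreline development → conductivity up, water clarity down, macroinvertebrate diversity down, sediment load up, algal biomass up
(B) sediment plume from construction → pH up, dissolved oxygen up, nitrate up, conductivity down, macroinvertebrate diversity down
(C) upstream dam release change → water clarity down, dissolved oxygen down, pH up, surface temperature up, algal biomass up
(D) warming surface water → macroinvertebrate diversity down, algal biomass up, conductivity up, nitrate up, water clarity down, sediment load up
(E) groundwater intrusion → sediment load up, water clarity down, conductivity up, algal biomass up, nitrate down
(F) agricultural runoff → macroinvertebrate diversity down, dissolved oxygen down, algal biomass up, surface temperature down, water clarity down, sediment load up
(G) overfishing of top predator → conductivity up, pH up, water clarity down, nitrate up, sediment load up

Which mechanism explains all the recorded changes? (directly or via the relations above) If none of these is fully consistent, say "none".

F

For each candidate, compare predicted effects to what was observed:
(A) shoreline development — conductivity up ✓; sediment load up ✓; macroinvertebrate diversity down ✓; nitrate down ✗; algal biomass up ✓
(B) sediment plume from construction — conductivity up ✗; sediment load up ✗; macroinvertebrate diversity down ✓; nitrate down ✗; algal biomass up ✗
(C) upstream dam release change — conductivity up ✗; sediment load up ✗; macroinvertebrate diversity down ✗; nitrate down ✗; algal biomass up ✓
(D) warming surface water — fails on nitrate down (predicts nitrate up, not nitrate down)
(E) groundwater intrusion — conductivity up ✓; sediment load up ✓; macroinvertebrate diversity down ✗; nitrate down ✓; algal biomass up ✓
(F) agricultural runoff — accounts for every observation (conductivity up via surface temperature down → nitrate down → conductivity up)
(G) overfishing of top predator — fails on macroinvertebrate diversity down, nitrate down, algal biomass up (predicts nitrate up, not nitrate down)
(F) is the only candidate with no mismatches.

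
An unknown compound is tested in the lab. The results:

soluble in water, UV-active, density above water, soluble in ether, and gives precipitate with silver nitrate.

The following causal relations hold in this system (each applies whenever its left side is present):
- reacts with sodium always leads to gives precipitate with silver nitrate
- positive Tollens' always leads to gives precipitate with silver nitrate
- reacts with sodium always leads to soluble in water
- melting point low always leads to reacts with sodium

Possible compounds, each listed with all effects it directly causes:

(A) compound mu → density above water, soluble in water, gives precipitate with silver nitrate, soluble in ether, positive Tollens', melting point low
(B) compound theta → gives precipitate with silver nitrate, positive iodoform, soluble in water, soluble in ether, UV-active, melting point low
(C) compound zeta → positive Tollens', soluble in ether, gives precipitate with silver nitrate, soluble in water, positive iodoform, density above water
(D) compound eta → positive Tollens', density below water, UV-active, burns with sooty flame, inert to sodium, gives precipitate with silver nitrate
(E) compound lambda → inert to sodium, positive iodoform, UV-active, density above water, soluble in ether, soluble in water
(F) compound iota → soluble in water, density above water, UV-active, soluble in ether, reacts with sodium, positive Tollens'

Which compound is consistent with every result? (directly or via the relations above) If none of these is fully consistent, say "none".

F

Per-candidate check:
(A) compound mu — does not account for UV-active
(B) compound theta — does not account for density above water
(C) compound zeta — does not account for UV-active
(D) compound eta — soluble in water -; UV-active +; density above water -; soluble in ether -; gives precipitate with silver nitrate +
(E) compound lambda — soluble in water +; UV-active +; density above water +; soluble in ether +; gives precipitate with silver nitrate -
(F) compound iota — accounts for every observation (gives precipitate with silver nitrate by reacts with sodium → gives precipitate with silver nitrate)
(F) alone accounts for all the evidence.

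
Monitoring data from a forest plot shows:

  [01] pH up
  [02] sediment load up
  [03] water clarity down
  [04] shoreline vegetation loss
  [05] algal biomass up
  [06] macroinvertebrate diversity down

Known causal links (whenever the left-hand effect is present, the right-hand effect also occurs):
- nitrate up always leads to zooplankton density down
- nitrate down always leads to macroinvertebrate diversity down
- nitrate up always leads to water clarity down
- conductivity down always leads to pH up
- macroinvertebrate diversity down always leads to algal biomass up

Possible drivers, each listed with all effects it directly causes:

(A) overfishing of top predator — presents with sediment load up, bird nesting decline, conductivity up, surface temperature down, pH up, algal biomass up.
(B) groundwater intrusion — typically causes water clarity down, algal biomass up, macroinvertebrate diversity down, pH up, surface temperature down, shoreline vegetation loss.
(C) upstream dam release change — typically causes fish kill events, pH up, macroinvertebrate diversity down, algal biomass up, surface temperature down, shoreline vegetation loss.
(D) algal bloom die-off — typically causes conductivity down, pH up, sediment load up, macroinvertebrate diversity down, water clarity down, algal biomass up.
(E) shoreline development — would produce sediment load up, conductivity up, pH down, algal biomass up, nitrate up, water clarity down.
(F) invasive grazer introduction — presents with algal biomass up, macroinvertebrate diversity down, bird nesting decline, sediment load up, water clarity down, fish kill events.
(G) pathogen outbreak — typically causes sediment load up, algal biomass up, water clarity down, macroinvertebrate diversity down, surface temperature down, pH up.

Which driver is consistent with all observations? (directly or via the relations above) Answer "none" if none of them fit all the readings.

none

Per-candidate check:
(A) overfishing of top predator — does not account for water clarity down, shoreline vegetation loss, macroinvertebrate diversity down
(B) groundwater intrusion — pH up match; sediment load up miss; water clarity down match; shoreline vegetation loss match; algal biomass up match; macroinvertebrate diversity down match
(C) upstream dam release change — pH up match; sediment load up miss; water clarity down miss; shoreline vegetation loss match; algal biomass up match; macroinvertebrate diversity down match
(D) algal bloom die-off — pH up match; sediment load up match; water clarity down match; shoreline vegetation loss miss; algal biomass up match; macroinvertebrate diversity down match
(E) shoreline development — fails on pH up, shoreline vegetation loss, macroinvertebrate diversity down (predicts pH down, not pH up)
(F) invasive grazer introduction — does not account for pH up, shoreline vegetation loss
(G) pathogen outbreak — pH up match; sediment load up match; water clarity down match; shoreline vegetation loss miss; algal biomass up match; macroinvertebrate diversity down match
No candidate is consistent with all observations.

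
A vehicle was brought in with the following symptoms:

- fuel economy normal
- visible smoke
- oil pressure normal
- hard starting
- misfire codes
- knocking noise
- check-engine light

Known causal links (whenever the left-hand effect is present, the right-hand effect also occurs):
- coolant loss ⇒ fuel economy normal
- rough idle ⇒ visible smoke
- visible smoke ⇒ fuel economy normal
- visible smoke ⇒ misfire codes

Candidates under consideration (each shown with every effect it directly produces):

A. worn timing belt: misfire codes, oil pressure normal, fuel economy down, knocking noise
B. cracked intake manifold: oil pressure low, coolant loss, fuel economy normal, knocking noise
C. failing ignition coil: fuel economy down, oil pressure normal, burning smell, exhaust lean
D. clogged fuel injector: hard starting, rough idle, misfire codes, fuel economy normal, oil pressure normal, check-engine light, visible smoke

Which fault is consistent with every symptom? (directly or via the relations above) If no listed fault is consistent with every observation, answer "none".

Checking each candidate against the observations:
(A) worn timing belt — fuel economy normal NO; visible smoke NO; oil pressure normal yes; hard starting NO; misfire codes yes; knocking noise yes; check-engine light NO
(B) cracked intake manifold — fuel economy normal yes; visible smoke NO; oil pressure normal NO; hard starting NO; misfire codes NO; knocking noise yes; check-engine light NO
(C) failing ignition coil — fails on fuel economy normal, visible smoke, hard starting, misfire codes, knocking noise, check-engine light (predicts fuel economy down, not fuel economy normal)
(D) clogged fuel injector — does not account for knocking noise
None of the listed candidates fits everything.

none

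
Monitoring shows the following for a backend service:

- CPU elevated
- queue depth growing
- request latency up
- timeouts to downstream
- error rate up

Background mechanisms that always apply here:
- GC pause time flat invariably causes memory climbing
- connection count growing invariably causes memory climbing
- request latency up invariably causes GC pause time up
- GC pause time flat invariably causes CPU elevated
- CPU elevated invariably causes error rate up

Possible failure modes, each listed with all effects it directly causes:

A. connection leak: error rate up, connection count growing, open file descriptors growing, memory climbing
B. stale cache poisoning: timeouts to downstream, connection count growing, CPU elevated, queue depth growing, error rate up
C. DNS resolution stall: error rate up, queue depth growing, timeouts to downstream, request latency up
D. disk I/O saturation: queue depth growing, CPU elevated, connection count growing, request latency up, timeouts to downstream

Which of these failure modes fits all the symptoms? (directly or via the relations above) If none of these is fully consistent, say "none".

For each candidate, compare predicted effects to what was observed:
(A) connection leak — CPU elevated miss; queue depth growing miss; request latency up miss; timeouts to downstream miss; error rate up match
(B) stale cache poisoning — does not account for request latency up
(C) DNS resolution stall — does not account for CPU elevated
(D) disk I/O saturation — accounts for every observation (error rate up via CPU elevated → error rate up)
Only (D) is consistent with every observation.

D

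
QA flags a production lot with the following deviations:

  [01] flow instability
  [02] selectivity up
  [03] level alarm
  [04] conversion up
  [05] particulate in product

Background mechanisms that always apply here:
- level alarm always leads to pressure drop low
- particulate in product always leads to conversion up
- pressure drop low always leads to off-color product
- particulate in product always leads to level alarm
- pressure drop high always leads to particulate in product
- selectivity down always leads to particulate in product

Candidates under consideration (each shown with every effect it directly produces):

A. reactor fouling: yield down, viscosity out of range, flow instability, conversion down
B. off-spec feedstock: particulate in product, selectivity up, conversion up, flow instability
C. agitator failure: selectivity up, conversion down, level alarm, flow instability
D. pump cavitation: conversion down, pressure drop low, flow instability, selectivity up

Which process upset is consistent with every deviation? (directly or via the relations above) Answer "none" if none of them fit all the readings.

B

Testing each hypothesis:
(A) reactor fouling — fails on selectivity up, level alarm, conversion up, particulate in product (predicts conversion down, not conversion up)
(B) off-spec feedstock — flow instability yes; selectivity up yes; level alarm yes (by particulate in product → level alarm); conversion up yes; particulate in product yes
(C) agitator failure — fails on conversion up, particulate in product (predicts conversion down, not conversion up)
(D) pump cavitation — flow instability yes; selectivity up yes; level alarm NO; conversion up NO; particulate in product NO
Only (B) is consistent with every observation.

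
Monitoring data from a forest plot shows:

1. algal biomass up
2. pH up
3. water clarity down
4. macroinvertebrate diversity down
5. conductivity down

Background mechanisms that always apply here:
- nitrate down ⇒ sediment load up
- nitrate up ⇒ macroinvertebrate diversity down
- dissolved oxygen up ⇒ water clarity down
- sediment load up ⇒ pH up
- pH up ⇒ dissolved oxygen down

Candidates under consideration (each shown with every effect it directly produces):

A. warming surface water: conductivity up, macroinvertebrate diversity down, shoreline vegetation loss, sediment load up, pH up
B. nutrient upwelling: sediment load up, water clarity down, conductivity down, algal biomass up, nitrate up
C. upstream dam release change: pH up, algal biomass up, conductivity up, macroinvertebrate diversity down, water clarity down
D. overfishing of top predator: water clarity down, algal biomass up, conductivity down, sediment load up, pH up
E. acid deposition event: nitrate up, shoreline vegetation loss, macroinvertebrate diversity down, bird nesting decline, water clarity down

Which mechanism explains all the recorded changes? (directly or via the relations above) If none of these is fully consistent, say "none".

Testing each hypothesis:
(A) warming surface water — fails on algal biomass up, water clarity down, conductivity down (predicts conductivity up, not conductivity down)
(B) nutrient upwelling — algal biomass up +; pH up + (via sediment load up → pH up); water clarity down +; macroinvertebrate diversity down + (via nitrate up → macroinvertebrate diversity down); conductivity down +
(C) upstream dam release change — algal biomass up +; pH up +; water clarity down +; macroinvertebrate diversity down +; conductivity down -
(D) overfishing of top predator — does not account for macroinvertebrate diversity down
(E) acid deposition event — algal biomass up -; pH up -; water clarity down +; macroinvertebrate diversity down +; conductivity down -
Only (B) is consistent with every observation.

B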